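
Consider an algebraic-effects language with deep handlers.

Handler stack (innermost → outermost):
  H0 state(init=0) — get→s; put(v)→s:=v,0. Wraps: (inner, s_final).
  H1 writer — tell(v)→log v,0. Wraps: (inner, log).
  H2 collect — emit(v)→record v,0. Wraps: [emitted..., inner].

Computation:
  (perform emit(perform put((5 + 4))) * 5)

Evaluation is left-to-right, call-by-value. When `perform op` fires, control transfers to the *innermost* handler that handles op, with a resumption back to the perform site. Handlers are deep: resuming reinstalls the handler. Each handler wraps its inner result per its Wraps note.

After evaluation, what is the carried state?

Step-by-step:
put(9) @ H0 ⇒ s:=9
emit(0) @ H2 ⇒ out+=0
H0 returns (0, 9)
H1 returns ((0, 9), ())
H2 returns [0, ((0, 9), ())]
= [0, ((0, 9), ())]

Answer: 9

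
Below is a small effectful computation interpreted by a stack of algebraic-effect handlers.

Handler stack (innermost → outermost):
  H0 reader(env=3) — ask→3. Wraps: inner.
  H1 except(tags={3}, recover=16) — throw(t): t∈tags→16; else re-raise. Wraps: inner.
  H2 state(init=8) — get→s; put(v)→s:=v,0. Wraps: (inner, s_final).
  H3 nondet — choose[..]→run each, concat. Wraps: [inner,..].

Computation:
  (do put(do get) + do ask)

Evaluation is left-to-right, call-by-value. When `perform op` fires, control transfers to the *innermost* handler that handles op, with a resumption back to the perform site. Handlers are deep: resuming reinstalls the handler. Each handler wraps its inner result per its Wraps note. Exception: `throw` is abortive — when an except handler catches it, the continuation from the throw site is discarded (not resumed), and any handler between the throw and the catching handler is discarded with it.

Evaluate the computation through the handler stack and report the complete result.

Working:
get @ H2 ⇒ 8
put(8) @ H2 ⇒ s:=8
ask @ H0 ⇒ 3
H0 returns 3
H1 returns 3
H2 returns (3, 8)
H3 returns [(3, 8)]
= [(3, 8)]

Answer: [(3, 8)]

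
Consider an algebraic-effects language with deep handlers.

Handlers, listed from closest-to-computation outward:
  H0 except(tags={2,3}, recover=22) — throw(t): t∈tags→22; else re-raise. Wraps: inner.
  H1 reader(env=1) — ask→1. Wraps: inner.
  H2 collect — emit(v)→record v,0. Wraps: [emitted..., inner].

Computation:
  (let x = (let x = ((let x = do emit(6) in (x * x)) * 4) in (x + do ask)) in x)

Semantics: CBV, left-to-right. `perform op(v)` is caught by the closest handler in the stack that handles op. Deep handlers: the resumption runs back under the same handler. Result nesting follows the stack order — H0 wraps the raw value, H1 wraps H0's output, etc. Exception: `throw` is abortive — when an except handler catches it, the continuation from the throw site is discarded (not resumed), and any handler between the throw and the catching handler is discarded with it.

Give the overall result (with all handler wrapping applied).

Answer: [6, 1]

Evaluation trace:
emit(6) @ H2 ⇒ out+=6
ask @ H1 ⇒ 1
H0 returns 1
H1 returns 1
H2 returns [6, 1]
= [6, 1]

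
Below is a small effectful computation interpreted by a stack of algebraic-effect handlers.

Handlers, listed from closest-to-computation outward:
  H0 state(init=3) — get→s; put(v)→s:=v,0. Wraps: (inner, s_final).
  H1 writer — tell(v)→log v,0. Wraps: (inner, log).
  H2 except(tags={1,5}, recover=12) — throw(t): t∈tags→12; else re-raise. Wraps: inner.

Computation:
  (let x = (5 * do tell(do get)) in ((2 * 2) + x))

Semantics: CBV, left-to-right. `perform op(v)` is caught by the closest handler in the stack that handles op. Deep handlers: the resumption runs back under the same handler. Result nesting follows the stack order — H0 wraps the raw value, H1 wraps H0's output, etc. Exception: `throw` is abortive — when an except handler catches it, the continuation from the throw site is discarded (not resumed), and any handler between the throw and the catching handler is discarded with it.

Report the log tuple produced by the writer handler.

Answer: (3)

Working:
get @ H0 ⇒ 3
tell(3) @ H1 ⇒ log+=3
H0 returns (4, 3)
H1 returns ((4, 3), (3))
H2 returns ((4, 3), (3))
= ((4, 3), (3))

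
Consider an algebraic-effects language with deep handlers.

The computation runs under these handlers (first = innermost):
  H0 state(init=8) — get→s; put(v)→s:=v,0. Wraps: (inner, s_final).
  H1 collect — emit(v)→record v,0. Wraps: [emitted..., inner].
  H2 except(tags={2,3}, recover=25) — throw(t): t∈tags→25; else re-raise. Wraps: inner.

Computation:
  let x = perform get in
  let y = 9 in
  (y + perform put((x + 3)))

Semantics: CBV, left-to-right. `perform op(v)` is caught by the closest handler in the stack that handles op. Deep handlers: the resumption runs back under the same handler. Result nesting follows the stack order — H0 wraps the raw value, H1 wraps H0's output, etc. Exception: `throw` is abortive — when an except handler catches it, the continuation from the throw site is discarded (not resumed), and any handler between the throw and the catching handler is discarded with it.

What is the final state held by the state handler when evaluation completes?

Step-by-step:
get @ H0 ⇒ 8
put(11) @ H0 ⇒ s:=11
H0 returns (9, 11)
H1 returns [(9, 11)]
H2 returns [(9, 11)]
= [(9, 11)]

Answer: 11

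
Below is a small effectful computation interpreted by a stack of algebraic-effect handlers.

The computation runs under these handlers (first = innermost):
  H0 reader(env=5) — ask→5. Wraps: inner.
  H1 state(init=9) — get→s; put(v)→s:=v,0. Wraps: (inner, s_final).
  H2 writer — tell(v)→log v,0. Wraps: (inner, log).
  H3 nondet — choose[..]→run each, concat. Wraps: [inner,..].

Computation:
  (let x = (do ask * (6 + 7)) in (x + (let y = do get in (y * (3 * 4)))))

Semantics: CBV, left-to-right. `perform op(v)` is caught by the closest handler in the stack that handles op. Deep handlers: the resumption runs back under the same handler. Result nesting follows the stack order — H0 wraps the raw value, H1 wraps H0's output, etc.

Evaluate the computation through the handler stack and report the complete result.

Answer: [((173, 9), ())]

Step-by-step:
ask @ H0 ⇒ 5
get @ H1 ⇒ 9
H0 returns 173
H1 returns (173, 9)
H2 returns ((173, 9), ())
H3 returns [((173, 9), ())]
= [((173, 9), ())]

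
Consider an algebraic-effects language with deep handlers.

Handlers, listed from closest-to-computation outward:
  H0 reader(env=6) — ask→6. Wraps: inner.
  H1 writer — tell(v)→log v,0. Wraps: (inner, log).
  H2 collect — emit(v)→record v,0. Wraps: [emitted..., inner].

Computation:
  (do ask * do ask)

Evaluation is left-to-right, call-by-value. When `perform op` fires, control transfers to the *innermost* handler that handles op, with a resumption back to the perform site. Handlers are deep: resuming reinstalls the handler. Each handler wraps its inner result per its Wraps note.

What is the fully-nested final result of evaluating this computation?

Answer: [(36, ())]

Working:
ask @ H0 ⇒ 6
ask @ H0 ⇒ 6
H0 returns 36
H1 returns (36, ())
H2 returns [(36, ())]
= [(36, ())]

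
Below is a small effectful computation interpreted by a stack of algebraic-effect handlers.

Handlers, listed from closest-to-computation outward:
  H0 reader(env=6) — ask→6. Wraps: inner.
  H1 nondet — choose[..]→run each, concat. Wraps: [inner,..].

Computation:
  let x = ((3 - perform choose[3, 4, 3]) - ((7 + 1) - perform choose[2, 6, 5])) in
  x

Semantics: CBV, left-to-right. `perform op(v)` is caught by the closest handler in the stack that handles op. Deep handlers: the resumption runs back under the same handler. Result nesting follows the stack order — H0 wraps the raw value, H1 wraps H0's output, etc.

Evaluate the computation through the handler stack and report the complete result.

Answer: [-6, -2, -3, -7, -3, -4, -6, -2, -3]

Working:
choose[3, 4, 3] @ H1
  branch[0] choose=3:
    choose[2, 6, 5] @ H1
      branch[0] choose=2:
        H0 returns -6
        H1 returns [-6]
      branch[1] choose=6:
        H0 returns -2
        H1 returns [-2]
      branch[2] choose=5:
        H0 returns -3
        H1 returns [-3]
  branch[1] choose=4:
    choose[2, 6, 5] @ H1
      branch[0] choose=2:
        H0 returns -7
        H1 returns [-7]
      branch[1] choose=6:
        H0 returns -3
        H1 returns [-3]
      branch[2] choose=5:
        H0 returns -4
        H1 returns [-4]
  branch[2] choose=3:
    choose[2, 6, 5] @ H1
      branch[0] choose=2:
        H0 returns -6
        H1 returns [-6]
      branch[1] choose=6:
        H0 returns -2
        H1 returns [-2]
      branch[2] choose=5:
        H0 returns -3
        H1 returns [-3]
= [-6, -2, -3, -7, -3, -4, -6, -2, -3]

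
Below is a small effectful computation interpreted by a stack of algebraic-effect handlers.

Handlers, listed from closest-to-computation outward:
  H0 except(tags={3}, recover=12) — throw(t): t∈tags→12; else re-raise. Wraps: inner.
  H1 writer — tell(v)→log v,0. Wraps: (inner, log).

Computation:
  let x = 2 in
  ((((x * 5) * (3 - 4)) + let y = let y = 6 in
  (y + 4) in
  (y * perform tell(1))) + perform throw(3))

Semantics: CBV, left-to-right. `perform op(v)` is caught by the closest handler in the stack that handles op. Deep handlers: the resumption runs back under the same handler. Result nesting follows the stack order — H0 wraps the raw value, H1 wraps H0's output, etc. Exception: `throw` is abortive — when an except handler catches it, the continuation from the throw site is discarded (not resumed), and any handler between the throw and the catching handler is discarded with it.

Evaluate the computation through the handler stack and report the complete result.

Evaluation trace:
tell(1) @ H1 ⇒ log+=1
throw(3) @ H0 caught ⇒ 12
H1 returns (12, (1))
= (12, (1))

Answer: (12, (1))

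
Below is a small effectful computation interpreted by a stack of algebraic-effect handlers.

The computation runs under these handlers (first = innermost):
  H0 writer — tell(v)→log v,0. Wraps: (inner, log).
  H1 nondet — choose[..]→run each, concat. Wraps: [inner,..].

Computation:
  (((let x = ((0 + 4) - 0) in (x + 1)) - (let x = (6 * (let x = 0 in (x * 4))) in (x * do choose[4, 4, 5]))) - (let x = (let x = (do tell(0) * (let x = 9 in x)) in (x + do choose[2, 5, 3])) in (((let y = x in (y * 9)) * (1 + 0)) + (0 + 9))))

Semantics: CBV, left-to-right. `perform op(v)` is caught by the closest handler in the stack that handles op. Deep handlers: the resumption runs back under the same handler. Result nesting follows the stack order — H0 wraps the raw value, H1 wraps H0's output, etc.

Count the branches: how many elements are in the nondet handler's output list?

Answer: 9

Working:
choose[4, 4, 5] @ H1
  branch[0] choose=4:
    tell(0) @ H0 ⇒ log+=0
    choose[2, 5, 3] @ H1
      branch[0] choose=2:
        H0 returns (-22, (0))
        H1 returns [(-22, (0))]
      branch[1] choose=5:
        H0 returns (-49, (0))
        H1 returns [(-49, (0))]
      branch[2] choose=3:
        H0 returns (-31, (0))
        H1 returns [(-31, (0))]
  branch[1] choose=4:
    tell(0) @ H0 ⇒ log+=0
    choose[2, 5, 3] @ H1
      branch[0] choose=2:
        H0 returns (-22, (0))
        H1 returns [(-22, (0))]
      branch[1] choose=5:
        H0 returns (-49, (0))
        H1 returns [(-49, (0))]
      branch[2] choose=3:
        H0 returns (-31, (0))
        H1 returns [(-31, (0))]
  branch[2] choose=5:
    tell(0) @ H0 ⇒ log+=0
    choose[2, 5, 3] @ H1
      branch[0] choose=2:
        H0 returns (-22, (0))
        H1 returns [(-22, (0))]
      branch[1] choose=5:
        H0 returns (-49, (0))
        H1 returns [(-49, (0))]
      branch[2] choose=3:
        H0 returns (-31, (0))
        H1 returns [(-31, (0))]
= [(-22, (0)), (-49, (0)), (-31, (0)), (-22, (0)), (-49, (0)), (-31, (0)), (-22, (0)), (-49, (0)), (-31, (0))]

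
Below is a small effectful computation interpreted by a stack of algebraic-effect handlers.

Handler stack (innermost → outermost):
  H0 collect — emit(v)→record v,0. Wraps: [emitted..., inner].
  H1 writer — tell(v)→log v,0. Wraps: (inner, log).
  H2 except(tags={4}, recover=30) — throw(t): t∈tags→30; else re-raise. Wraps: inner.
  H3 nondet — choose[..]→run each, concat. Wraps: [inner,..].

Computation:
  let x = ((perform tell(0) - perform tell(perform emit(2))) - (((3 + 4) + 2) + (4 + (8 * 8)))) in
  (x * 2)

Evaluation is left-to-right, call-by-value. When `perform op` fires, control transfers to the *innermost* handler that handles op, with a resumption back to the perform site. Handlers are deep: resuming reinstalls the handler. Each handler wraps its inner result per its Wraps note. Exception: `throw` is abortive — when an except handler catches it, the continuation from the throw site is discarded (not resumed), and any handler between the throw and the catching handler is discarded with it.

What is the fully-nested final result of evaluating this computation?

Answer: [([2, -154], (0, 0))]

Working:
tell(0) @ H1 ⇒ log+=0
emit(2) @ H0 ⇒ out+=2
tell(0) @ H1 ⇒ log+=0
H0 returns [2, -154]
H1 returns ([2, -154], (0, 0))
H2 returns ([2, -154], (0, 0))
H3 returns [([2, -154], (0, 0))]
= [([2, -154], (0, 0))]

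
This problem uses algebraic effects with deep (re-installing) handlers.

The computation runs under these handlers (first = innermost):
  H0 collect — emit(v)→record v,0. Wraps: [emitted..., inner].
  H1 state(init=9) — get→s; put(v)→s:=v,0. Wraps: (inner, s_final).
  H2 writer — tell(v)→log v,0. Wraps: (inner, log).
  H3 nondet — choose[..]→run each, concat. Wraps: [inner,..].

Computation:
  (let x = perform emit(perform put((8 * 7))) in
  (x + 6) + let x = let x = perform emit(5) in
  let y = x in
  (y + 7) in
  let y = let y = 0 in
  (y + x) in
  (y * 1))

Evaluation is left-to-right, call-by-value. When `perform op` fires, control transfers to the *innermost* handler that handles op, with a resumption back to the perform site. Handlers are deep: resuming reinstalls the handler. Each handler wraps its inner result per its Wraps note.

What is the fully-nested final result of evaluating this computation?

Working:
put(56) @ H1 ⇒ s:=56
emit(0) @ H0 ⇒ out+=0
emit(5) @ H0 ⇒ out+=5
H0 returns [0, 5, 13]
H1 returns ([0, 5, 13], 56)
H2 returns (([0, 5, 13], 56), ())
H3 returns [(([0, 5, 13], 56), ())]
= [(([0, 5, 13], 56), ())]

Answer: [(([0, 5, 13], 56), ())]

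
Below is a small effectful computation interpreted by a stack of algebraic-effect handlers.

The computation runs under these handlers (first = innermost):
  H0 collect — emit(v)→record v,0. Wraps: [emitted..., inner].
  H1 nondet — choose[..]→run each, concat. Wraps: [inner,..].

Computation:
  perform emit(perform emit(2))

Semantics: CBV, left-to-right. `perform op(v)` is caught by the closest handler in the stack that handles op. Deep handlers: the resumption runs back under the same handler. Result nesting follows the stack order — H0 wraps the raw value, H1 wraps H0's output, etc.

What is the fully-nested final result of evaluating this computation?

Step-by-step:
emit(2) @ H0 ⇒ out+=2
emit(0) @ H0 ⇒ out+=0
H0 returns [2, 0, 0]
H1 returns [[2, 0, 0]]
= [[2, 0, 0]]

Answer: [[2, 0, 0]]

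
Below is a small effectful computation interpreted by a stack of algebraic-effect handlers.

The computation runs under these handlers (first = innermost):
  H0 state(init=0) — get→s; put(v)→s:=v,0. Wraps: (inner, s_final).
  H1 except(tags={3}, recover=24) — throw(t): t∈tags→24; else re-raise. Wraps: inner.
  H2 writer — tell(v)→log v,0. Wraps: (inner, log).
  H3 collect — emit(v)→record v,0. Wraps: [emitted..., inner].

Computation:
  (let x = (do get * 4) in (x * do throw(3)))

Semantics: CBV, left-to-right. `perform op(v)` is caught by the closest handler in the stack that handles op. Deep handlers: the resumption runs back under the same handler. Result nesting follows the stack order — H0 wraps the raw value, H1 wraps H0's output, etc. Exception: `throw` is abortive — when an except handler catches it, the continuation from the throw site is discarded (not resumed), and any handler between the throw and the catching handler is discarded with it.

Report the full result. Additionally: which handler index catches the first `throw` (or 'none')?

Step-by-step:
get @ H0 ⇒ 0
throw(3) @ H1 caught ⇒ 24
H2 returns (24, ())
H3 returns [(24, ())]
= [(24, ())]

Answer: [(24, ())] ; first throw caught by: H1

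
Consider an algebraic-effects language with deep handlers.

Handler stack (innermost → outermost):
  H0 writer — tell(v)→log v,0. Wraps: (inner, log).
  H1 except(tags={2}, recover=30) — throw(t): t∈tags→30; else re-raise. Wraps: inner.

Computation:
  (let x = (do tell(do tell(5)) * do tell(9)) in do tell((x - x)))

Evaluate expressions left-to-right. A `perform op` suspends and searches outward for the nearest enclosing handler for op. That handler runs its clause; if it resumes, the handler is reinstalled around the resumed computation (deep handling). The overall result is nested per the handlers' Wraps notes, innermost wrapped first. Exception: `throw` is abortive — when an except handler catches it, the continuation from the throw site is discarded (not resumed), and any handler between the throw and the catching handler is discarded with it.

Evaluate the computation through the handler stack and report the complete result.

Evaluation trace:
tell(5) @ H0 ⇒ log+=5
tell(0) @ H0 ⇒ log+=0
tell(9) @ H0 ⇒ log+=9
tell(0) @ H0 ⇒ log+=0
H0 returns (0, (5, 0, 9, 0))
H1 returns (0, (5, 0, 9, 0))
= (0, (5, 0, 9, 0))

Answer: (0, (5, 0, 9, 0))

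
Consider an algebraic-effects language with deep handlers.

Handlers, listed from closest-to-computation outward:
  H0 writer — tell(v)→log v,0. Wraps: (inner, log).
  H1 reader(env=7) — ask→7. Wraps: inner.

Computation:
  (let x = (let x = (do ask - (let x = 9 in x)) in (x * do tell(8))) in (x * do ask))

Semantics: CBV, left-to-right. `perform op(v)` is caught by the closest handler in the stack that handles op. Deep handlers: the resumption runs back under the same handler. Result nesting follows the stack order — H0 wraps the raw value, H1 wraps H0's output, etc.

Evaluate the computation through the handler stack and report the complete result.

Step-by-step:
ask @ H1 ⇒ 7
tell(8) @ H0 ⇒ log+=8
ask @ H1 ⇒ 7
H0 returns (0, (8))
H1 returns (0, (8))
= (0, (8))

Answer: (0, (8))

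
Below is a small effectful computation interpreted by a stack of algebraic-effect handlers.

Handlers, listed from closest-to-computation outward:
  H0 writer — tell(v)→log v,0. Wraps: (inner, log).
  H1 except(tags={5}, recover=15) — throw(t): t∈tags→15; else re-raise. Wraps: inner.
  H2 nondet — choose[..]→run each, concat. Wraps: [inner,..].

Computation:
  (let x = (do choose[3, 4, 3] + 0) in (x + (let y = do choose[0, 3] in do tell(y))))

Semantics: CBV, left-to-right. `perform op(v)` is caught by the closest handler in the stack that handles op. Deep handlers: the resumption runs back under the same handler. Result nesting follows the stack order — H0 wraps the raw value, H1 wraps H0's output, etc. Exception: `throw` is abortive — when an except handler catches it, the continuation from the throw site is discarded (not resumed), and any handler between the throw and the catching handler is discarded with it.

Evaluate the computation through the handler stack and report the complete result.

Answer: [(3, (0)), (3, (3)), (4, (0)), (4, (3)), (3, (0)), (3, (3))]

Step-by-step:
choose[3, 4, 3] @ H2
  branch[0] choose=3:
    choose[0, 3] @ H2
      branch[0] choose=0:
        tell(0) @ H0 ⇒ log+=0
        H0 returns (3, (0))
        H1 returns (3, (0))
        H2 returns [(3, (0))]
      branch[1] choose=3:
        tell(3) @ H0 ⇒ log+=3
        H0 returns (3, (3))
        H1 returns (3, (3))
        H2 returns [(3, (3))]
  branch[1] choose=4:
    choose[0, 3] @ H2
      branch[0] choose=0:
        tell(0) @ H0 ⇒ log+=0
        H0 returns (4, (0))
        H1 returns (4, (0))
        H2 returns [(4, (0))]
      branch[1] choose=3:
        tell(3) @ H0 ⇒ log+=3
        H0 returns (4, (3))
        H1 returns (4, (3))
        H2 returns [(4, (3))]
  branch[2] choose=3:
    choose[0, 3] @ H2
      branch[0] choose=0:
        tell(0) @ H0 ⇒ log+=0
        H0 returns (3, (0))
        H1 returns (3, (0))
        H2 returns [(3, (0))]
      branch[1] choose=3:
        tell(3) @ H0 ⇒ log+=3
        H0 returns (3, (3))
        H1 returns (3, (3))
        H2 returns [(3, (3))]
= [(3, (0)), (3, (3)), (4, (0)), (4, (3)), (3, (0)), (3, (3))]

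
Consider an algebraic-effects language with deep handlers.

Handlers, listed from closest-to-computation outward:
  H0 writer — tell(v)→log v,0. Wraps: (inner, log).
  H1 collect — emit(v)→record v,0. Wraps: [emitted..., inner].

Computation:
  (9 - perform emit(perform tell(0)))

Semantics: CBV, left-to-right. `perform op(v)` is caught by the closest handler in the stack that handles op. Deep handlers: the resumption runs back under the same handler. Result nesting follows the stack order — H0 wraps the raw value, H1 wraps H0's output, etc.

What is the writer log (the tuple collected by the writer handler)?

Answer: (0)

Step-by-step:
tell(0) @ H0 ⇒ log+=0
emit(0) @ H1 ⇒ out+=0
H0 returns (9, (0))
H1 returns [0, (9, (0))]
= [0, (9, (0))]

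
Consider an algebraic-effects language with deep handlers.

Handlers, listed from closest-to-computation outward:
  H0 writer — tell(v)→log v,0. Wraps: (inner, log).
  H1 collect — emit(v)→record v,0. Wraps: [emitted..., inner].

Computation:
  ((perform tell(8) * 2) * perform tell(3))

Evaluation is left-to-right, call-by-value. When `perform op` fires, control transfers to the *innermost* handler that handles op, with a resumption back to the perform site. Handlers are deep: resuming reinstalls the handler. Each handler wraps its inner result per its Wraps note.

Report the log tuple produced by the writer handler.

Step-by-step:
tell(8) @ H0 ⇒ log+=8
tell(3) @ H0 ⇒ log+=3
H0 returns (0, (8, 3))
H1 returns [(0, (8, 3))]
= [(0, (8, 3))]

Answer: (8, 3)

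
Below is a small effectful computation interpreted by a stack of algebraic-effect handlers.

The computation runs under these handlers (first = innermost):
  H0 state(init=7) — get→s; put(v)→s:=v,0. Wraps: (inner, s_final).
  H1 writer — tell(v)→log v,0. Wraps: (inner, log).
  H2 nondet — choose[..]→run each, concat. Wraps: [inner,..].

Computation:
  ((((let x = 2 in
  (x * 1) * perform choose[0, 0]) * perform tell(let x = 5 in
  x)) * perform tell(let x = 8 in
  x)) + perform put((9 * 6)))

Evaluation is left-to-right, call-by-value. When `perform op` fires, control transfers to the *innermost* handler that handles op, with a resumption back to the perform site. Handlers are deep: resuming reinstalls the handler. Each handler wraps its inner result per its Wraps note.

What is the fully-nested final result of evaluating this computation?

Answer: [((0, 54), (5, 8)), ((0, 54), (5, 8))]

Working:
choose[0, 0] @ H2
  branch[0] choose=0:
    tell(5) @ H1 ⇒ log+=5
    tell(8) @ H1 ⇒ log+=8
    put(54) @ H0 ⇒ s:=54
    H0 returns (0, 54)
    H1 returns ((0, 54), (5, 8))
    H2 returns [((0, 54), (5, 8))]
  branch[1] choose=0:
    tell(5) @ H1 ⇒ log+=5
    tell(8) @ H1 ⇒ log+=8
    put(54) @ H0 ⇒ s:=54
    H0 returns (0, 54)
    H1 returns ((0, 54), (5, 8))
    H2 returns [((0, 54), (5, 8))]
= [((0, 54), (5, 8)), ((0, 54), (5, 8))]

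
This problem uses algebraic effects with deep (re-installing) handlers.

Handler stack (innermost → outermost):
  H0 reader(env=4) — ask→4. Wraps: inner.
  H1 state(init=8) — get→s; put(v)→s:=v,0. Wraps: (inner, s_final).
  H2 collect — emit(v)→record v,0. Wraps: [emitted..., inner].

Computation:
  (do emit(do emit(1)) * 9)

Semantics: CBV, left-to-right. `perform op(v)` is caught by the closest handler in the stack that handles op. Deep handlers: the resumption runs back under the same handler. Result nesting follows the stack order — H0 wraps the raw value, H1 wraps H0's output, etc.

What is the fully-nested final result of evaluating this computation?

Answer: [1, 0, (0, 8)]

Working:
emit(1) @ H2 ⇒ out+=1
emit(0) @ H2 ⇒ out+=0
H0 returns 0
H1 returns (0, 8)
H2 returns [1, 0, (0, 8)]
= [1, 0, (0, 8)]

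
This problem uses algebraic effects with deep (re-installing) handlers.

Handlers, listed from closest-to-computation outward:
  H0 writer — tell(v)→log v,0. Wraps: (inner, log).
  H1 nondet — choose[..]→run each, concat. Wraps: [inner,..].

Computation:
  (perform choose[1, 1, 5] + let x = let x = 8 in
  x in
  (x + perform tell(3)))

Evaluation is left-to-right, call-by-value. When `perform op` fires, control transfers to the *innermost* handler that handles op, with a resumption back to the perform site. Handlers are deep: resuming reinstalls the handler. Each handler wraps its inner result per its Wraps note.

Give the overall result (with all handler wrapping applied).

Evaluation trace:
choose[1, 1, 5] @ H1
  branch[0] choose=1:
    tell(3) @ H0 ⇒ log+=3
    H0 returns (9, (3))
    H1 returns [(9, (3))]
  branch[1] choose=1:
    tell(3) @ H0 ⇒ log+=3
    H0 returns (9, (3))
    H1 returns [(9, (3))]
  branch[2] choose=5:
    tell(3) @ H0 ⇒ log+=3
    H0 returns (13, (3))
    H1 returns [(13, (3))]
= [(9, (3)), (9, (3)), (13, (3))]

Answer: [(9, (3)), (9, (3)), (13, (3))]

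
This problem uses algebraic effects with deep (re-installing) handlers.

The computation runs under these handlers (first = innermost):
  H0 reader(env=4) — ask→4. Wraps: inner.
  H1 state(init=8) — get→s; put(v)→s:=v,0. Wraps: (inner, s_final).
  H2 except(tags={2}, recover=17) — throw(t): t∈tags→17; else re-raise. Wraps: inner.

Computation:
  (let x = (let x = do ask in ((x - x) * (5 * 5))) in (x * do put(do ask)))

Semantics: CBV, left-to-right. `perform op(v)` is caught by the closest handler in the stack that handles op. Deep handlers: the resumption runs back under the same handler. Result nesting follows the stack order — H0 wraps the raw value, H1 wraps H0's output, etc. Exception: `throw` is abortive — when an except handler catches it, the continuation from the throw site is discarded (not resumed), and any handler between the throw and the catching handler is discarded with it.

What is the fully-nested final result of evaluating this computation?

Answer: (0, 4)

Evaluation trace:
ask @ H0 ⇒ 4
ask @ H0 ⇒ 4
put(4) @ H1 ⇒ s:=4
H0 returns 0
H1 returns (0, 4)
H2 returns (0, 4)
= (0, 4)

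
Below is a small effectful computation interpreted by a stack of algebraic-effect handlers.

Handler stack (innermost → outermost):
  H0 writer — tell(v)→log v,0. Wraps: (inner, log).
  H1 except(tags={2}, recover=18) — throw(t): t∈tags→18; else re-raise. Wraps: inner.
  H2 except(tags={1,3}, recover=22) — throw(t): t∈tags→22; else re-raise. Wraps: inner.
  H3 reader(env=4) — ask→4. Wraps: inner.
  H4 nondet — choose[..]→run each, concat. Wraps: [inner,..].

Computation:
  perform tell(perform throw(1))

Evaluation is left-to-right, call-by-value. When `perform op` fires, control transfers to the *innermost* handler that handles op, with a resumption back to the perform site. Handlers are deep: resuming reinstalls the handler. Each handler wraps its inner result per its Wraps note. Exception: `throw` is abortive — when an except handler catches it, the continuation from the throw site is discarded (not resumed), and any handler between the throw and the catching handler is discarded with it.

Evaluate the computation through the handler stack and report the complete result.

Answer: [22]

Step-by-step:
throw(1) @ H1 re-raised
throw(1) @ H2 caught ⇒ 22
H3 returns 22
H4 returns [22]
= [22]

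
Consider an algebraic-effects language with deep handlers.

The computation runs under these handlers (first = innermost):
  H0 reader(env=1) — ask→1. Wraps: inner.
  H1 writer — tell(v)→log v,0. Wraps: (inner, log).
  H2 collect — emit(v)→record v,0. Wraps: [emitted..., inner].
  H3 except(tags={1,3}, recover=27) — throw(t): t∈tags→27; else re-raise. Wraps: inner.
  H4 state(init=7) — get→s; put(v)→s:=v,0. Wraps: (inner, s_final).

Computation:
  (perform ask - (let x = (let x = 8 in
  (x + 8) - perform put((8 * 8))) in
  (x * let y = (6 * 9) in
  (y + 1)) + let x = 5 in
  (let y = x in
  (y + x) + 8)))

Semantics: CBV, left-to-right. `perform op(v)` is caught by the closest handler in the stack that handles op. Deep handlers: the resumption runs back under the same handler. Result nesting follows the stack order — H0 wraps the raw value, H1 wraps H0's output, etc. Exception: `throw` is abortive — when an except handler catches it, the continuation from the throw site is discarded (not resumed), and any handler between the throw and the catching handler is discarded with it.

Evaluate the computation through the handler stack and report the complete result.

Answer: ([(-897, ())], 64)

Working:
ask @ H0 ⇒ 1
put(64) @ H4 ⇒ s:=64
H0 returns -897
H1 returns (-897, ())
H2 returns [(-897, ())]
H3 returns [(-897, ())]
H4 returns ([(-897, ())], 64)
= ([(-897, ())], 64)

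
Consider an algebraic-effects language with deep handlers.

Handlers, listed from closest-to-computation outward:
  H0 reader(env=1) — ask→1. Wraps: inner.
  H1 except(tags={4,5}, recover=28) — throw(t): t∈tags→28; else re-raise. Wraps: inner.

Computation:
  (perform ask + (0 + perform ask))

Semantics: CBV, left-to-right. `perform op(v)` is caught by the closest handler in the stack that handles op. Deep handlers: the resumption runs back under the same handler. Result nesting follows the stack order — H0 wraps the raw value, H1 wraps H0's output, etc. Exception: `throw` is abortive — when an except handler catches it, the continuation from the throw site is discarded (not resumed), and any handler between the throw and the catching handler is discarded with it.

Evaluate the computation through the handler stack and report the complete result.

Step-by-step:
ask @ H0 ⇒ 1
ask @ H0 ⇒ 1
H0 returns 2
H1 returns 2
= 2

Answer: 2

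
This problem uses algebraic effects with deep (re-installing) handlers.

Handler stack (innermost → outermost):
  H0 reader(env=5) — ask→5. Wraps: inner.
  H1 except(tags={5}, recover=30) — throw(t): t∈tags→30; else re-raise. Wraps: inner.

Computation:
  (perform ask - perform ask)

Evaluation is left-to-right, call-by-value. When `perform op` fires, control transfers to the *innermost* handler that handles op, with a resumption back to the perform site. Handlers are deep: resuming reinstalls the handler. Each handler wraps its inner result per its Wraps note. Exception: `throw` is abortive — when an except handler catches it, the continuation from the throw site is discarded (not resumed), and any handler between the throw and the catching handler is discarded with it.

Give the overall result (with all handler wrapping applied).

Evaluation trace:
ask @ H0 ⇒ 5
ask @ H0 ⇒ 5
H0 returns 0
H1 returns 0
= 0

Answer: 0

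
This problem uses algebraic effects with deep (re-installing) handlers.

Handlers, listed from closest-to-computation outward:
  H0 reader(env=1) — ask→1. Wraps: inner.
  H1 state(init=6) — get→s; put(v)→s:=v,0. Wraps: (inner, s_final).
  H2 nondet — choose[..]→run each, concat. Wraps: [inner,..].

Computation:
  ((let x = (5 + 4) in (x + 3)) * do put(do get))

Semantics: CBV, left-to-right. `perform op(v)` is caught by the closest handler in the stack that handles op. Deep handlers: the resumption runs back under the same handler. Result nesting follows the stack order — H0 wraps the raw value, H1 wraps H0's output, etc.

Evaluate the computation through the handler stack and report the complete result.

Evaluation trace:
get @ H1 ⇒ 6
put(6) @ H1 ⇒ s:=6
H0 returns 0
H1 returns (0, 6)
H2 returns [(0, 6)]
= [(0, 6)]

Answer: [(0, 6)]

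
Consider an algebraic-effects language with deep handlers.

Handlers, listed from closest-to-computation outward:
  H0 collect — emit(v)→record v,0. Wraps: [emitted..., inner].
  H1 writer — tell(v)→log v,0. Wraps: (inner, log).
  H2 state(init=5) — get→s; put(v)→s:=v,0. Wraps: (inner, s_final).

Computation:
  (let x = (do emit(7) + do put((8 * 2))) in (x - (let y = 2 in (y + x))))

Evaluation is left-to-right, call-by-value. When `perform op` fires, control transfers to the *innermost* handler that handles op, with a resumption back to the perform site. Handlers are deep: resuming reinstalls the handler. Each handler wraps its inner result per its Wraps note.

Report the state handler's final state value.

Working:
emit(7) @ H0 ⇒ out+=7
put(16) @ H2 ⇒ s:=16
H0 returns [7, -2]
H1 returns ([7, -2], ())
H2 returns (([7, -2], ()), 16)
= (([7, -2], ()), 16)

Answer: 16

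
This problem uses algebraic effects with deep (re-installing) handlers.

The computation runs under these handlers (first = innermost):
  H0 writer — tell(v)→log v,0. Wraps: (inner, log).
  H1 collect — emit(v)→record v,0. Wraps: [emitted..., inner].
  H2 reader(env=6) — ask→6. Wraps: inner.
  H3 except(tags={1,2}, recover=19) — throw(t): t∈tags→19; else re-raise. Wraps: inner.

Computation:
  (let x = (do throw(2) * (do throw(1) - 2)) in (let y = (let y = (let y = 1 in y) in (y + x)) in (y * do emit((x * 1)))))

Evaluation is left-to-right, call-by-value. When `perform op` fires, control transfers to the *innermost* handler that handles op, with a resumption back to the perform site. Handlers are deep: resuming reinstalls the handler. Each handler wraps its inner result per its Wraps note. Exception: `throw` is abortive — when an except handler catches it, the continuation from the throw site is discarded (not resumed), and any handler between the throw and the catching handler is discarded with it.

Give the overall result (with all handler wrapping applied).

Answer: 19

Evaluation trace:
throw(2) @ H3 caught ⇒ 19
= 19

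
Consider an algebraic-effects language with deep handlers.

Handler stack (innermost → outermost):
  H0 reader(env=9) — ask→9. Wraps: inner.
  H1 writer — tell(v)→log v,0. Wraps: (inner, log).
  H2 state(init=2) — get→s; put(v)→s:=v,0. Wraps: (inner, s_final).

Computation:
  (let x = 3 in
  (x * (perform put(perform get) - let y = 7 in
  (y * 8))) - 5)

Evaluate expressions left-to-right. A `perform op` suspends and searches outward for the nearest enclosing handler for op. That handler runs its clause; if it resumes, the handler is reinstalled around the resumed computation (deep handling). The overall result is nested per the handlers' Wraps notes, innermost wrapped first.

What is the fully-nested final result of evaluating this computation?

Answer: ((-173, ()), 2)

Evaluation trace:
get @ H2 ⇒ 2
put(2) @ H2 ⇒ s:=2
H0 returns -173
H1 returns (-173, ())
H2 returns ((-173, ()), 2)
= ((-173, ()), 2)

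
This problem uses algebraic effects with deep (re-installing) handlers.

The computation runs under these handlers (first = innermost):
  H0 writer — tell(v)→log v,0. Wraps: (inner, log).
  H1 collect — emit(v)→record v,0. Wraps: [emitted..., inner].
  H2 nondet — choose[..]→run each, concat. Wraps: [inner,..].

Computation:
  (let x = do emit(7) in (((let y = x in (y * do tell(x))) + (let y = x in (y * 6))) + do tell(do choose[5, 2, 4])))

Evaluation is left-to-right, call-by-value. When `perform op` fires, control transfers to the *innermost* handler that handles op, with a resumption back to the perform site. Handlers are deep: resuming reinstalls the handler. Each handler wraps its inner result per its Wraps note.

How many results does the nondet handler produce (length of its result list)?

Answer: 3

Evaluation trace:
emit(7) @ H1 ⇒ out+=7
tell(0) @ H0 ⇒ log+=0
choose[5, 2, 4] @ H2
  branch[0] choose=5:
    tell(5) @ H0 ⇒ log+=5
    H0 returns (0, (0, 5))
    H1 returns [7, (0, (0, 5))]
    H2 returns [[7, (0, (0, 5))]]
  branch[1] choose=2:
    tell(2) @ H0 ⇒ log+=2
    H0 returns (0, (0, 2))
    H1 returns [7, (0, (0, 2))]
    H2 returns [[7, (0, (0, 2))]]
  branch[2] choose=4:
    tell(4) @ H0 ⇒ log+=4
    H0 returns (0, (0, 4))
    H1 returns [7, (0, (0, 4))]
    H2 returns [[7, (0, (0, 4))]]
= [[7, (0, (0, 5))], [7, (0, (0, 2))], [7, (0, (0, 4))]]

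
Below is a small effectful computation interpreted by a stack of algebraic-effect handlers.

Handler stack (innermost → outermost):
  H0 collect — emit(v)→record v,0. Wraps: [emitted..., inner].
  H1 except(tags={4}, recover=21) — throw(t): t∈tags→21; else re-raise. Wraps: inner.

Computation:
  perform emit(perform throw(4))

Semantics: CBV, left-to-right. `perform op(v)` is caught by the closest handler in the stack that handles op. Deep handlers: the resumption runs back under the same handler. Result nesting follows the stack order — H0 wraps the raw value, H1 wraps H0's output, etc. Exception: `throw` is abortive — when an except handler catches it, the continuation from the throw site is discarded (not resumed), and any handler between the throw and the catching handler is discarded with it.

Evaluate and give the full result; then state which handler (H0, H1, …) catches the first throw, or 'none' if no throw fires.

Working:
throw(4) @ H1 caught ⇒ 21
= 21

Answer: 21 ; first throw caught by: H1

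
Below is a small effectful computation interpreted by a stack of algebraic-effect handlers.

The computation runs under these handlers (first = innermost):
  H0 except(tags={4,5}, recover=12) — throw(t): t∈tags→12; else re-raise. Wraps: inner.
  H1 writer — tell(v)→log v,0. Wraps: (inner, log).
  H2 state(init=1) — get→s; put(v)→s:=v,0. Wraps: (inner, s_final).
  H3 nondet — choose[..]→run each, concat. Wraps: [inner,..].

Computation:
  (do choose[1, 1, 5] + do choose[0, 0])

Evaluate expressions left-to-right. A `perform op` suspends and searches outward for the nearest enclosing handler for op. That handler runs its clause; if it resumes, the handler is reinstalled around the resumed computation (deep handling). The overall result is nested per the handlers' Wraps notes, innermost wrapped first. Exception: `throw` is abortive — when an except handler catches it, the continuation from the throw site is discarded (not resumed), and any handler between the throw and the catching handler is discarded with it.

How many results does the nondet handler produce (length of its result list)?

Step-by-step:
choose[1, 1, 5] @ H3
  branch[0] choose=1:
    choose[0, 0] @ H3
      branch[0] choose=0:
        H0 returns 1
        H1 returns (1, ())
        H2 returns ((1, ()), 1)
        H3 returns [((1, ()), 1)]
      branch[1] choose=0:
        H0 returns 1
        H1 returns (1, ())
        H2 returns ((1, ()), 1)
        H3 returns [((1, ()), 1)]
  branch[1] choose=1:
    choose[0, 0] @ H3
      branch[0] choose=0:
        H0 returns 1
        H1 returns (1, ())
        H2 returns ((1, ()), 1)
        H3 returns [((1, ()), 1)]
      branch[1] choose=0:
        H0 returns 1
        H1 returns (1, ())
        H2 returns ((1, ()), 1)
        H3 returns [((1, ()), 1)]
  branch[2] choose=5:
    choose[0, 0] @ H3
      branch[0] choose=0:
        H0 returns 5
        H1 returns (5, ())
        H2 returns ((5, ()), 1)
        H3 returns [((5, ()), 1)]
      branch[1] choose=0:
        H0 returns 5
        H1 returns (5, ())
        H2 returns ((5, ()), 1)
        H3 returns [((5, ()), 1)]
= [((1, ()), 1), ((1, ()), 1), ((1, ()), 1), ((1, ()), 1), ((5, ()), 1), ((5, ()), 1)]

Answer: 6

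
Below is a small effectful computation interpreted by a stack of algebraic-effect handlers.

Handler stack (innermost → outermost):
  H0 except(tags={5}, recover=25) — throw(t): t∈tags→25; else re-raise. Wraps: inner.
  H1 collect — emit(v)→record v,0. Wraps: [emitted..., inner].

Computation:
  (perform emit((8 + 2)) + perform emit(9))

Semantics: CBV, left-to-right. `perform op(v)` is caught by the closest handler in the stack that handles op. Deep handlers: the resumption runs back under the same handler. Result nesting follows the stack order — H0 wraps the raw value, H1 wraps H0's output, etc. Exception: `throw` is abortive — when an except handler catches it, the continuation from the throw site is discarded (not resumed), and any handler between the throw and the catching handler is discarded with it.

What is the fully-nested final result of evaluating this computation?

Step-by-step:
emit(10) @ H1 ⇒ out+=10
emit(9) @ H1 ⇒ out+=9
H0 returns 0
H1 returns [10, 9, 0]
= [10, 9, 0]

Answer: [10, 9, 0]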